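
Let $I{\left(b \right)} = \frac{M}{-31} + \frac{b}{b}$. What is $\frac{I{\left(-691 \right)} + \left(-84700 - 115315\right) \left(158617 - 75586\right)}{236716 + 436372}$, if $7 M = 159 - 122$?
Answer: $- \frac{3603815665725}{146060096} \approx -24674.0$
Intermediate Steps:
$M = \frac{37}{7}$ ($M = \frac{159 - 122}{7} = \frac{1}{7} \cdot 37 = \frac{37}{7} \approx 5.2857$)
$I{\left(b \right)} = \frac{180}{217}$ ($I{\left(b \right)} = \frac{37}{7 \left(-31\right)} + \frac{b}{b} = \frac{37}{7} \left(- \frac{1}{31}\right) + 1 = - \frac{37}{217} + 1 = \frac{180}{217}$)
$\frac{I{\left(-691 \right)} + \left(-84700 - 115315\right) \left(158617 - 75586\right)}{236716 + 436372} = \frac{\frac{180}{217} + \left(-84700 - 115315\right) \left(158617 - 75586\right)}{236716 + 436372} = \frac{\frac{180}{217} - 16607445465}{673088} = \left(\frac{180}{217} - 16607445465\right) \frac{1}{673088} = \left(- \frac{3603815665725}{217}\right) \frac{1}{673088} = - \frac{3603815665725}{146060096}$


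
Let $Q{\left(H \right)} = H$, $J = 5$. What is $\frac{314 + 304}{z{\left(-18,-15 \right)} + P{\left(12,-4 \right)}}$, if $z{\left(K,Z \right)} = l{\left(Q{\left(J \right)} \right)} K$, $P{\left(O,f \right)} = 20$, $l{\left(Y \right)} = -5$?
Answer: $\frac{309}{55} \approx 5.6182$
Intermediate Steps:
$z{\left(K,Z \right)} = - 5 K$
$\frac{314 + 304}{z{\left(-18,-15 \right)} + P{\left(12,-4 \right)}} = \frac{314 + 304}{\left(-5\right) \left(-18\right) + 20} = \frac{618}{90 + 20} = \frac{618}{110} = 618 \cdot \frac{1}{110} = \frac{309}{55}$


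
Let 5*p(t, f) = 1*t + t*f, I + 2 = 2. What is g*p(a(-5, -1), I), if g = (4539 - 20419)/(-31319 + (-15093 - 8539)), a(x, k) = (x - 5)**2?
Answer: 317600/54951 ≈ 5.7797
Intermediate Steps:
I = 0 (I = -2 + 2 = 0)
a(x, k) = (-5 + x)**2
p(t, f) = t/5 + f*t/5 (p(t, f) = (1*t + t*f)/5 = (t + f*t)/5 = t/5 + f*t/5)
g = 15880/54951 (g = -15880/(-31319 - 23632) = -15880/(-54951) = -15880*(-1/54951) = 15880/54951 ≈ 0.28898)
g*p(a(-5, -1), I) = 15880*((-5 - 5)**2*(1 + 0)/5)/54951 = 15880*((1/5)*(-10)**2*1)/54951 = 15880*((1/5)*100*1)/54951 = (15880/54951)*20 = 317600/54951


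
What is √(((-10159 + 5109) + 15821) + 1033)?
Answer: 2*√2951 ≈ 108.65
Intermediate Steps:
√(((-10159 + 5109) + 15821) + 1033) = √((-5050 + 15821) + 1033) = √(10771 + 1033) = √11804 = 2*√2951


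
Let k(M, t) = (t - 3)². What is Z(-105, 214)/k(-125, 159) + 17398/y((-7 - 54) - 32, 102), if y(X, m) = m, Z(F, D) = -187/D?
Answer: 15101182453/88534368 ≈ 170.57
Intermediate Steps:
k(M, t) = (-3 + t)²
Z(-105, 214)/k(-125, 159) + 17398/y((-7 - 54) - 32, 102) = (-187/214)/((-3 + 159)²) + 17398/102 = (-187*1/214)/(156²) + 17398*(1/102) = -187/214/24336 + 8699/51 = -187/214*1/24336 + 8699/51 = -187/5207904 + 8699/51 = 15101182453/88534368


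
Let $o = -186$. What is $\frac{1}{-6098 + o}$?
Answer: $- \frac{1}{6284} \approx -0.00015913$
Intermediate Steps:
$\frac{1}{-6098 + o} = \frac{1}{-6098 - 186} = \frac{1}{-6284} = - \frac{1}{6284}$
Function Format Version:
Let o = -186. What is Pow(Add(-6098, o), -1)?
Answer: Rational(-1, 6284) ≈ -0.00015913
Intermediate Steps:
Pow(Add(-6098, o), -1) = Pow(Add(-6098, -186), -1) = Pow(-6284, -1) = Rational(-1, 6284)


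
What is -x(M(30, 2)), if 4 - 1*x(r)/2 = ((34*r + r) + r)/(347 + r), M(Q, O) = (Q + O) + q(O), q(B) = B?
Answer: -200/127 ≈ -1.5748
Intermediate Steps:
M(Q, O) = Q + 2*O (M(Q, O) = (Q + O) + O = (O + Q) + O = Q + 2*O)
x(r) = 8 - 72*r/(347 + r) (x(r) = 8 - 2*((34*r + r) + r)/(347 + r) = 8 - 2*(35*r + r)/(347 + r) = 8 - 2*36*r/(347 + r) = 8 - 72*r/(347 + r))
-x(M(30, 2)) = -8*(347 - 8*(30 + 2*2))/(347 + (30 + 2*2)) = -8*(347 - 8*(30 + 4))/(347 + (30 + 4)) = -8*(347 - 8*34)/(347 + 34) = -8*(347 - 272)/381 = -8*75/381 = -1*200/127 = -200/127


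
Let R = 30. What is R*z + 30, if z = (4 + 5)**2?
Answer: 2460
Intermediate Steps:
z = 81 (z = 9**2 = 81)
R*z + 30 = 30*81 + 30 = 2430 + 30 = 2460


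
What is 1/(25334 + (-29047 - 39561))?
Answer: -1/43274 ≈ -2.3109e-5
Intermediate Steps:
1/(25334 + (-29047 - 39561)) = 1/(25334 - 68608) = 1/(-43274) = -1/43274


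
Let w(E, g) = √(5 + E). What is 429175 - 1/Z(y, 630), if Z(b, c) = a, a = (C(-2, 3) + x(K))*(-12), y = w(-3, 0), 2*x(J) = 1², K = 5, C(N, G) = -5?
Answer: 23175449/54 ≈ 4.2918e+5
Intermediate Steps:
x(J) = ½ (x(J) = (½)*1² = (½)*1 = ½)
y = √2 (y = √(5 - 3) = √2 ≈ 1.4142)
a = 54 (a = (-5 + ½)*(-12) = -9/2*(-12) = 54)
Z(b, c) = 54
429175 - 1/Z(y, 630) = 429175 - 1/54 = 23175449/54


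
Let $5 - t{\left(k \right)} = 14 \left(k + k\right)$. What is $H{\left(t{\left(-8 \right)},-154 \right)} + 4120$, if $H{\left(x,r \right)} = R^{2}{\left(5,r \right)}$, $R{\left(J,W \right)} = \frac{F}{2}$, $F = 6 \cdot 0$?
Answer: $4120$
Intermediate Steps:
$F = 0$
$R{\left(J,W \right)} = 0$ ($R{\left(J,W \right)} = \frac{0}{2} = 0 \cdot \frac{1}{2} = 0$)
$t{\left(k \right)} = 5 - 28 k$ ($t{\left(k \right)} = 5 - 14 \left(k + k\right) = 5 - 14 \cdot 2 k = 5 - 28 k$)
$H{\left(x,r \right)} = 0$ ($H{\left(x,r \right)} = 0^{2} = 0$)
$H{\left(t{\left(-8 \right)},-154 \right)} + 4120 = 0 + 4120 = 4120$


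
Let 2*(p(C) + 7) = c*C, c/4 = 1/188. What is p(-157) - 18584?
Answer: -1747711/94 ≈ -18593.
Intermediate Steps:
c = 1/47 (c = 4/188 = 4*(1/188) = 1/47 ≈ 0.021277)
p(C) = -7 + C/94 (p(C) = -7 + (C/47)/2 = -7 + C/94)
p(-157) - 18584 = (-7 + (1/94)*(-157)) - 18584 = (-7 - 157/94) - 18584 = -815/94 - 18584 = -1747711/94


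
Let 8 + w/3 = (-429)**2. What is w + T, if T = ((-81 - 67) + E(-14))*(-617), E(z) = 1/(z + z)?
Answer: 18016237/28 ≈ 6.4344e+5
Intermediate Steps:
w = 552099 (w = -24 + 3*(-429)**2 = -24 + 3*184041 = -24 + 552123 = 552099)
E(z) = 1/(2*z)
T = 2557465/28 (T = ((-81 - 67) + (1/2)/(-14))*(-617) = (-148 + (1/2)*(-1/14))*(-617) = (-148 - 1/28)*(-617) = -4145/28*(-617) = 2557465/28 ≈ 91338.)
w + T = 552099 + 2557465/28 = 18016237/28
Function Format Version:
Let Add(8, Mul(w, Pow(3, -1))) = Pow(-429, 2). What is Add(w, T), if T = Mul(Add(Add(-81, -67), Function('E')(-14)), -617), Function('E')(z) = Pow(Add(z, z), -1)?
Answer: Rational(18016237, 28) ≈ 6.4344e+5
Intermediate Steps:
w = 552099 (w = Add(-24, Mul(3, Pow(-429, 2))) = Add(-24, Mul(3, 184041)) = Add(-24, 552123) = 552099)
Function('E')(z) = Mul(Rational(1, 2), Pow(z, -1)) (Function('E')(z) = Pow(Mul(2, z), -1) = Mul(Rational(1, 2), Pow(z, -1)))
T = Rational(2557465, 28) (T = Mul(Add(Add(-81, -67), Mul(Rational(1, 2), Pow(-14, -1))), -617) = Mul(Add(-148, Mul(Rational(1, 2), Rational(-1, 14))), -617) = Mul(Add(-148, Rational(-1, 28)), -617) = Mul(Rational(-4145, 28), -617) = Rational(2557465, 28) ≈ 91338.)
Add(w, T) = Add(552099, Rational(2557465, 28)) = Rational(18016237, 28)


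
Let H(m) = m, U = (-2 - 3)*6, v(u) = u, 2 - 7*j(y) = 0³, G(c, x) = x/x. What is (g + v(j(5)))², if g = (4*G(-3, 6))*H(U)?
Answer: 702244/49 ≈ 14332.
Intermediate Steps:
G(c, x) = 1
j(y) = 2/7 (j(y) = 2/7 - ⅐*0³ = 2/7 - ⅐*0 = 2/7 + 0 = 2/7)
U = -30 (U = -5*6 = -30)
g = -120 (g = (4*1)*(-30) = 4*(-30) = -120)
(g + v(j(5)))² = (-120 + 2/7)² = (-838/7)² = 702244/49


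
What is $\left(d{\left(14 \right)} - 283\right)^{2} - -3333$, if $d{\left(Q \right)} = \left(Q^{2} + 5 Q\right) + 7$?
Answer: $3433$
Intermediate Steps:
$d{\left(Q \right)} = 7 + Q^{2} + 5 Q$
$\left(d{\left(14 \right)} - 283\right)^{2} - -3333 = \left(\left(7 + 14^{2} + 5 \cdot 14\right) - 283\right)^{2} - -3333 = \left(\left(7 + 196 + 70\right) - 283\right)^{2} + 3333 = \left(273 - 283\right)^{2} + 3333 = \left(-10\right)^{2} + 3333 = 100 + 3333 = 3433$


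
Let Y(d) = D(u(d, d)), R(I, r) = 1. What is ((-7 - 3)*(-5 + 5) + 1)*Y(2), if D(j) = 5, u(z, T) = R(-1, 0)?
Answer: 5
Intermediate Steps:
u(z, T) = 1
Y(d) = 5
((-7 - 3)*(-5 + 5) + 1)*Y(2) = ((-7 - 3)*(-5 + 5) + 1)*5 = (-10*0 + 1)*5 = (0 + 1)*5 = 1*5 = 5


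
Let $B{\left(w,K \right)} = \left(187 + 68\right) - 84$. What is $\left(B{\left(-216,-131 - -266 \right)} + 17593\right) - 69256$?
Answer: $-51492$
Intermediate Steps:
$B{\left(w,K \right)} = 171$ ($B{\left(w,K \right)} = 255 - 84 = 171$)
$\left(B{\left(-216,-131 - -266 \right)} + 17593\right) - 69256 = \left(171 + 17593\right) - 69256 = 17764 - 69256 = -51492$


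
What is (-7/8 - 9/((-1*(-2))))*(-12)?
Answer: 129/2 ≈ 64.500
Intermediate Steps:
(-7/8 - 9/((-1*(-2))))*(-12) = (-7*⅛ - 9/2)*(-12) = (-7/8 - 9*½)*(-12) = (-7/8 - 9/2)*(-12) = -43/8*(-12) = 129/2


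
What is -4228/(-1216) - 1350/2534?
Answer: 1134019/385168 ≈ 2.9442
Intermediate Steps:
-4228/(-1216) - 1350/2534 = -4228*(-1/1216) - 1350*1/2534 = 1057/304 - 675/1267 = 1134019/385168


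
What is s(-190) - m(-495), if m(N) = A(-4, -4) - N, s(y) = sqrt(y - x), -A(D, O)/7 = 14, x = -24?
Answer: -397 + I*sqrt(166) ≈ -397.0 + 12.884*I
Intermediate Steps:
A(D, O) = -98 (A(D, O) = -7*14 = -98)
s(y) = sqrt(24 + y) (s(y) = sqrt(y - 1*(-24)) = sqrt(y + 24) = sqrt(24 + y))
m(N) = -98 - N
s(-190) - m(-495) = sqrt(24 - 190) - (-98 - 1*(-495)) = sqrt(-166) - (-98 + 495) = I*sqrt(166) - 1*397 = I*sqrt(166) - 397 = -397 + I*sqrt(166)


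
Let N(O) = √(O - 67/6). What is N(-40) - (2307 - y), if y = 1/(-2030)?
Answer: -4683211/2030 + I*√1842/6 ≈ -2307.0 + 7.1531*I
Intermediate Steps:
N(O) = √(-67/6 + O) (N(O) = √(O - 67*⅙) = √(O - 67/6) = √(-67/6 + O))
y = -1/2030 ≈ -0.00049261
N(-40) - (2307 - y) = √(-402 + 36*(-40))/6 - (2307 - 1*(-1/2030)) = √(-402 - 1440)/6 - (2307 + 1/2030) = √(-1842)/6 - 1*4683211/2030 = (I*√1842)/6 - 4683211/2030 = I*√1842/6 - 4683211/2030 = -4683211/2030 + I*√1842/6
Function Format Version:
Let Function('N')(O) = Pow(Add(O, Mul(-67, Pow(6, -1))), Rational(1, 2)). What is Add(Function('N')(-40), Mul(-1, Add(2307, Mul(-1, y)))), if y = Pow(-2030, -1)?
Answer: Add(Rational(-4683211, 2030), Mul(Rational(1, 6), I, Pow(1842, Rational(1, 2)))) ≈ Add(-2307.0, Mul(7.1531, I))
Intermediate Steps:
Function('N')(O) = Pow(Add(Rational(-67, 6), O), Rational(1, 2)) (Function('N')(O) = Pow(Add(O, Mul(-67, Rational(1, 6))), Rational(1, 2)) = Pow(Add(O, Rational(-67, 6)), Rational(1, 2)) = Pow(Add(Rational(-67, 6), O), Rational(1, 2)))
y = Rational(-1, 2030) ≈ -0.00049261
Add(Function('N')(-40), Mul(-1, Add(2307, Mul(-1, y)))) = Add(Mul(Rational(1, 6), Pow(Add(-402, Mul(36, -40)), Rational(1, 2))), Mul(-1, Add(2307, Mul(-1, Rational(-1, 2030))))) = Add(Mul(Rational(1, 6), Pow(Add(-402, -1440), Rational(1, 2))), Mul(-1, Add(2307, Rational(1, 2030)))) = Add(Mul(Rational(1, 6), Pow(-1842, Rational(1, 2))), Mul(-1, Rational(4683211, 2030))) = Add(Mul(Rational(1, 6), Mul(I, Pow(1842, Rational(1, 2)))), Rational(-4683211, 2030)) = Add(Mul(Rational(1, 6), I, Pow(1842, Rational(1, 2))), Rational(-4683211, 2030)) = Add(Rational(-4683211, 2030), Mul(Rational(1, 6), I, Pow(1842, Rational(1, 2))))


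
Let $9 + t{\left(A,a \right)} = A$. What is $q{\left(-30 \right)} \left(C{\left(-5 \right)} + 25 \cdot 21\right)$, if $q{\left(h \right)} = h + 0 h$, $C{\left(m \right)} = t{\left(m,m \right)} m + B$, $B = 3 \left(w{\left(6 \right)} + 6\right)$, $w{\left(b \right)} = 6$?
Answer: $-18930$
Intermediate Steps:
$t{\left(A,a \right)} = -9 + A$
$B = 36$ ($B = 3 \left(6 + 6\right) = 3 \cdot 12 = 36$)
$C{\left(m \right)} = 36 + m \left(-9 + m\right)$ ($C{\left(m \right)} = \left(-9 + m\right) m + 36 = m \left(-9 + m\right) + 36 = 36 + m \left(-9 + m\right)$)
$q{\left(h \right)} = h$ ($q{\left(h \right)} = h + 0 = h$)
$q{\left(-30 \right)} \left(C{\left(-5 \right)} + 25 \cdot 21\right) = - 30 \left(\left(36 - 5 \left(-9 - 5\right)\right) + 25 \cdot 21\right) = - 30 \left(\left(36 - -70\right) + 525\right) = - 30 \left(\left(36 + 70\right) + 525\right) = - 30 \left(106 + 525\right) = \left(-30\right) 631 = -18930$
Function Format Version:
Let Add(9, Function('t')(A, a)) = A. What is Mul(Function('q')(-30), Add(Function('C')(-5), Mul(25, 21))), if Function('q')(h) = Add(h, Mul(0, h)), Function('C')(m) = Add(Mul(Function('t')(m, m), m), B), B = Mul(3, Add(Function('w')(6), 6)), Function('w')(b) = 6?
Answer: -18930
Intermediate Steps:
Function('t')(A, a) = Add(-9, A)
B = 36 (B = Mul(3, Add(6, 6)) = Mul(3, 12) = 36)
Function('C')(m) = Add(36, Mul(m, Add(-9, m))) (Function('C')(m) = Add(Mul(Add(-9, m), m), 36) = Add(Mul(m, Add(-9, m)), 36) = Add(36, Mul(m, Add(-9, m))))
Function('q')(h) = h (Function('q')(h) = Add(h, 0) = h)
Mul(Function('q')(-30), Add(Function('C')(-5), Mul(25, 21))) = Mul(-30, Add(Add(36, Mul(-5, Add(-9, -5))), Mul(25, 21))) = Mul(-30, Add(Add(36, Mul(-5, -14)), 525)) = Mul(-30, Add(Add(36, 70), 525)) = Mul(-30, Add(106, 525)) = Mul(-30, 631) = -18930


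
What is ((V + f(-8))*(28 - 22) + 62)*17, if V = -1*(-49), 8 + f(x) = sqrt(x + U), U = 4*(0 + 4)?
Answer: 5236 + 204*sqrt(2) ≈ 5524.5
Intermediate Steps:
U = 16 (U = 4*4 = 16)
f(x) = -8 + sqrt(16 + x) (f(x) = -8 + sqrt(x + 16) = -8 + sqrt(16 + x))
V = 49
((V + f(-8))*(28 - 22) + 62)*17 = ((49 + (-8 + sqrt(16 - 8)))*(28 - 22) + 62)*17 = ((49 + (-8 + sqrt(8)))*6 + 62)*17 = ((49 + (-8 + 2*sqrt(2)))*6 + 62)*17 = ((41 + 2*sqrt(2))*6 + 62)*17 = ((246 + 12*sqrt(2)) + 62)*17 = (308 + 12*sqrt(2))*17 = 5236 + 204*sqrt(2)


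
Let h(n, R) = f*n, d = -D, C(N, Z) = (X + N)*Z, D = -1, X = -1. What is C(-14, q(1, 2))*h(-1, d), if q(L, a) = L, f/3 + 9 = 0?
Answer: -405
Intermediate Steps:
f = -27 (f = -27 + 3*0 = -27 + 0 = -27)
C(N, Z) = Z*(-1 + N) (C(N, Z) = (-1 + N)*Z = Z*(-1 + N))
d = 1 (d = -1*(-1) = 1)
h(n, R) = -27*n
C(-14, q(1, 2))*h(-1, d) = (1*(-1 - 14))*(-27*(-1)) = (1*(-15))*27 = -15*27 = -405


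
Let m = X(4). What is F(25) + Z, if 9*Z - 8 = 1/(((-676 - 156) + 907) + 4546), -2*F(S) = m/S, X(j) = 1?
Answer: 602287/693150 ≈ 0.86891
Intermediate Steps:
m = 1
F(S) = -1/(2*S)
Z = 12323/13863 (Z = 8/9 + 1/(9*(((-676 - 156) + 907) + 4546)) = 8/9 + 1/(9*((-832 + 907) + 4546)) = 8/9 + 1/(9*(75 + 4546)) = 8/9 + (1/9)/4621 = 8/9 + (1/9)*(1/4621) = 8/9 + 1/41589 = 12323/13863 ≈ 0.88891)
F(25) + Z = -1/2/25 + 12323/13863 = -1/2*1/25 + 12323/13863 = -1/50 + 12323/13863 = 602287/693150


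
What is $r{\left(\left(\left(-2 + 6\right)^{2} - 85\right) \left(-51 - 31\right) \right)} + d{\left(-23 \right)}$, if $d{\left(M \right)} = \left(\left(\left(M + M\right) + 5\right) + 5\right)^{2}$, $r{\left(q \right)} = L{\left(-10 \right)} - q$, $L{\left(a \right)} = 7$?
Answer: $-4355$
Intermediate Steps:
$r{\left(q \right)} = 7 - q$
$d{\left(M \right)} = \left(10 + 2 M\right)^{2}$ ($d{\left(M \right)} = \left(\left(2 M + 5\right) + 5\right)^{2} = \left(\left(5 + 2 M\right) + 5\right)^{2} = \left(10 + 2 M\right)^{2}$)
$r{\left(\left(\left(-2 + 6\right)^{2} - 85\right) \left(-51 - 31\right) \right)} + d{\left(-23 \right)} = \left(7 - \left(\left(-2 + 6\right)^{2} - 85\right) \left(-51 - 31\right)\right) + 4 \left(5 - 23\right)^{2} = \left(7 - \left(4^{2} - 85\right) \left(-82\right)\right) + 4 \left(-18\right)^{2} = \left(7 - \left(16 - 85\right) \left(-82\right)\right) + 4 \cdot 324 = \left(7 - \left(-69\right) \left(-82\right)\right) + 1296 = \left(7 - 5658\right) + 1296 = -5651 + 1296 = -4355$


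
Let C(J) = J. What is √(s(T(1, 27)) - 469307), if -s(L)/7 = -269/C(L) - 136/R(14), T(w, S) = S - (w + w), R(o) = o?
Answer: 2*I*√2932273/5 ≈ 684.96*I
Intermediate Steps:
T(w, S) = S - 2*w
s(L) = 68 + 1883/L (s(L) = -7*(-269/L - 136/14) = -7*(-269/L - 136*1/14) = -7*(-269/L - 68/7) = -7*(-68/7 - 269/L) = 68 + 1883/L)
√(s(T(1, 27)) - 469307) = √((68 + 1883/(27 - 2*1)) - 469307) = √((68 + 1883/(27 - 2)) - 469307) = √((68 + 1883/25) - 469307) = √(3583/25 - 469307) = √(-11729092/25) = 2*I*√2932273/5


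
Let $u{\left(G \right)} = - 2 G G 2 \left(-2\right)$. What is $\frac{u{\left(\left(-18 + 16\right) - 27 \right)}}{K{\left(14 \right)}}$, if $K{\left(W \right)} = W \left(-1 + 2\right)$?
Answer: $\frac{3364}{7} \approx 480.57$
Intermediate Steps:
$u{\left(G \right)} = 8 G^{2}$ ($u{\left(G \right)} = - 2 G^{2} \cdot 2 \left(-2\right) = - 2 \cdot 2 G^{2} \left(-2\right) = - 4 G^{2} \left(-2\right) = 8 G^{2}$)
$K{\left(W \right)} = W$ ($K{\left(W \right)} = W 1 = W$)
$\frac{u{\left(\left(-18 + 16\right) - 27 \right)}}{K{\left(14 \right)}} = \frac{8 \left(\left(-18 + 16\right) - 27\right)^{2}}{14} = 8 \left(-2 - 27\right)^{2} \cdot \frac{1}{14} = 8 \left(-29\right)^{2} \cdot \frac{1}{14} = 8 \cdot 841 \cdot \frac{1}{14} = 6728 \cdot \frac{1}{14} = \frac{3364}{7}$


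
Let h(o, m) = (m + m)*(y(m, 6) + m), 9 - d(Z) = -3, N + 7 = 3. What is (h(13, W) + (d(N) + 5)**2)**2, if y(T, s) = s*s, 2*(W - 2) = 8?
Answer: 628849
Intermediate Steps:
N = -4 (N = -7 + 3 = -4)
W = 6 (W = 2 + (1/2)*8 = 2 + 4 = 6)
d(Z) = 12 (d(Z) = 9 - 1*(-3) = 9 + 3 = 12)
y(T, s) = s**2
h(o, m) = 2*m*(36 + m) (h(o, m) = (m + m)*(6**2 + m) = (2*m)*(36 + m) = 2*m*(36 + m))
(h(13, W) + (d(N) + 5)**2)**2 = (2*6*(36 + 6) + (12 + 5)**2)**2 = (2*6*42 + 17**2)**2 = (504 + 289)**2 = 793**2 = 628849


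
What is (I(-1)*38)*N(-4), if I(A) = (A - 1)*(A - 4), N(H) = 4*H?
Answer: -6080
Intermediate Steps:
I(A) = (-1 + A)*(-4 + A)
(I(-1)*38)*N(-4) = ((4 + (-1)² - 5*(-1))*38)*(4*(-4)) = ((4 + 1 + 5)*38)*(-16) = (10*38)*(-16) = 380*(-16) = -6080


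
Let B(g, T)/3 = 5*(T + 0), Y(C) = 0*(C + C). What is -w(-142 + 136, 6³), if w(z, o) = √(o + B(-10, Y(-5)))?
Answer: -6*√6 ≈ -14.697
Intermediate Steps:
Y(C) = 0 (Y(C) = 0*(2*C) = 0)
B(g, T) = 15*T (B(g, T) = 3*(5*(T + 0)) = 3*(5*T) = 15*T)
w(z, o) = √o (w(z, o) = √(o + 15*0) = √(o + 0) = √o)
-w(-142 + 136, 6³) = -√(6³) = -√216 = -6*√6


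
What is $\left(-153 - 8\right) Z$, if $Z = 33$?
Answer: $-5313$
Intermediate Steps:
$\left(-153 - 8\right) Z = \left(-153 - 8\right) 33 = \left(-161\right) 33 = -5313$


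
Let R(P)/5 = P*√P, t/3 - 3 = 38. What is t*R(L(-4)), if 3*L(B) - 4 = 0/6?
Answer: 1640*√3/3 ≈ 946.85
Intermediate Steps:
t = 123 (t = 9 + 3*38 = 9 + 114 = 123)
L(B) = 4/3 (L(B) = 4/3 + (0/6)/3 = 4/3 + (0*(⅙))/3 = 4/3 + (⅓)*0 = 4/3 + 0 = 4/3)
R(P) = 5*P^(3/2) (R(P) = 5*(P*√P) = 5*P^(3/2))
t*R(L(-4)) = 123*(5*(4/3)^(3/2)) = 123*(5*(8*√3/9)) = 123*(40*√3/9) = 1640*√3/3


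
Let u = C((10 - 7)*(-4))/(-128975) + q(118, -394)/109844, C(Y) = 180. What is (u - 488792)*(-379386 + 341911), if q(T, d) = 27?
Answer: 1482892125968746015/80955028 ≈ 1.8317e+10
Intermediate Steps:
u = -465417/404775140 (u = 180/(-128975) + 27/109844 = 180*(-1/128975) + 27*(1/109844) = -36/25795 + 27/109844 = -465417/404775140 ≈ -0.0011498)
(u - 488792)*(-379386 + 341911) = (-465417/404775140 - 488792)*(-379386 + 341911) = -197850850696297/404775140*(-37475) = 1482892125968746015/80955028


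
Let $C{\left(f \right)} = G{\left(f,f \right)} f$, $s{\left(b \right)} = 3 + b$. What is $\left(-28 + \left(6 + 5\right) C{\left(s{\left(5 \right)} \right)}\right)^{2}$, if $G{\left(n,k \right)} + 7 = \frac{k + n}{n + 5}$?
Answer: $\frac{48497296}{169} \approx 2.8697 \cdot 10^{5}$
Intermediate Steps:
$G{\left(n,k \right)} = -7 + \frac{k + n}{5 + n}$ ($G{\left(n,k \right)} = -7 + \frac{k + n}{n + 5} = -7 + \frac{k + n}{5 + n}$)
$C{\left(f \right)} = \frac{f \left(-35 - 5 f\right)}{5 + f}$ ($C{\left(f \right)} = \frac{-35 + f - 6 f}{5 + f} f = \frac{-35 - 5 f}{5 + f} f = \frac{f \left(-35 - 5 f\right)}{5 + f}$)
$\left(-28 + \left(6 + 5\right) C{\left(s{\left(5 \right)} \right)}\right)^{2} = \left(-28 + \left(6 + 5\right) \left(- \frac{5 \left(3 + 5\right) \left(7 + \left(3 + 5\right)\right)}{5 + \left(3 + 5\right)}\right)\right)^{2} = \left(-28 + 11 \left(\left(-5\right) 8 \frac{1}{5 + 8} \left(7 + 8\right)\right)\right)^{2} = \left(-28 + 11 \left(\left(-5\right) 8 \cdot \frac{1}{13} \cdot 15\right)\right)^{2} = \left(-28 + 11 \left(- \frac{600}{13}\right)\right)^{2} = \left(-28 - \frac{6600}{13}\right)^{2} = \left(- \frac{6964}{13}\right)^{2} = \frac{48497296}{169}$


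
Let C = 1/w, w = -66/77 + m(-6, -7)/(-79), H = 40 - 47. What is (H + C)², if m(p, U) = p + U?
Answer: 10458756/146689 ≈ 71.299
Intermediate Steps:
m(p, U) = U + p
H = -7
w = -383/553 (w = -66/77 + (-7 - 6)/(-79) = -66*1/77 - 13*(-1/79) = -6/7 + 13/79 = -383/553 ≈ -0.69259)
C = -553/383 (C = 1/(-383/553) = -553/383 ≈ -1.4439)
(H + C)² = (-7 - 553/383)² = (-3234/383)² = 10458756/146689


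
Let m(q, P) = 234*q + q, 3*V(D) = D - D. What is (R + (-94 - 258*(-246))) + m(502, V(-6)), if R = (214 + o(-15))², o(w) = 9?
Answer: 231073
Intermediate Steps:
V(D) = 0 (V(D) = (D - D)/3 = (⅓)*0 = 0)
m(q, P) = 235*q
R = 49729 (R = (214 + 9)² = 223² = 49729)
(R + (-94 - 258*(-246))) + m(502, V(-6)) = (49729 + (-94 - 258*(-246))) + 235*502 = (49729 + (-94 + 63468)) + 117970 = (49729 + 63374) + 117970 = 113103 + 117970 = 231073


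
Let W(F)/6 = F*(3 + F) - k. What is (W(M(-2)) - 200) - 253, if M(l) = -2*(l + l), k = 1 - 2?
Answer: 81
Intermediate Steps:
k = -1
M(l) = -4*l
W(F) = 6 + 6*F*(3 + F) (W(F) = 6*(F*(3 + F) - 1*(-1)) = 6*(F*(3 + F) + 1) = 6*(1 + F*(3 + F)) = 6 + 6*F*(3 + F))
(W(M(-2)) - 200) - 253 = ((6 + 6*(-4*(-2))² + 18*(-4*(-2))) - 200) - 253 = ((6 + 6*8² + 18*8) - 200) - 253 = ((6 + 6*64 + 144) - 200) - 253 = ((6 + 384 + 144) - 200) - 253 = (534 - 200) - 253 = 334 - 253 = 81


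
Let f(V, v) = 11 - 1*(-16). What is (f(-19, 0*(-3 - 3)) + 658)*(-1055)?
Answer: -722675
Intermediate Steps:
f(V, v) = 27 (f(V, v) = 11 + 16 = 27)
(f(-19, 0*(-3 - 3)) + 658)*(-1055) = (27 + 658)*(-1055) = 685*(-1055) = -722675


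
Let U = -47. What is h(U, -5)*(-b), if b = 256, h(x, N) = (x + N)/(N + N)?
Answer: -6656/5 ≈ -1331.2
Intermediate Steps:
h(x, N) = (N + x)/(2*N) (h(x, N) = (N + x)/((2*N)) = (N + x)*(1/(2*N)) = (N + x)/(2*N))
h(U, -5)*(-b) = ((½)*(-5 - 47)/(-5))*(-1*256) = ((½)*(-⅕)*(-52))*(-256) = (26/5)*(-256) = -6656/5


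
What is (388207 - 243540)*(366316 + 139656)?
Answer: 73197451324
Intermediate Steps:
(388207 - 243540)*(366316 + 139656) = 144667*505972 = 73197451324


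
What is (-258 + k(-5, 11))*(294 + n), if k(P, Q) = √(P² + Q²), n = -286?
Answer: -2064 + 8*√146 ≈ -1967.3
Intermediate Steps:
(-258 + k(-5, 11))*(294 + n) = (-258 + √((-5)² + 11²))*(294 - 286) = (-258 + √(25 + 121))*8 = (-258 + √146)*8 = -2064 + 8*√146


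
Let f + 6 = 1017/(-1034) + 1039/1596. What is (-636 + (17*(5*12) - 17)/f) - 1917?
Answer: -14167530231/5225195 ≈ -2711.4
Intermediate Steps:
f = -5225195/825132 (f = -6 + (1017/(-1034) + 1039/1596) = -6 + (1017*(-1/1034) + 1039*(1/1596)) = -6 + (-1017/1034 + 1039/1596) = -6 - 274403/825132 = -5225195/825132 ≈ -6.3326)
(-636 + (17*(5*12) - 17)/f) - 1917 = (-636 + (17*(5*12) - 17)/(-5225195/825132)) - 1917 = (-636 + (17*60 - 17)*(-825132/5225195)) - 1917 = (-636 + (1020 - 17)*(-825132/5225195)) - 1917 = (-636 + 1003*(-825132/5225195)) - 1917 = (-636 - 827607396/5225195) - 1917 = -4150831416/5225195 - 1917 = -14167530231/5225195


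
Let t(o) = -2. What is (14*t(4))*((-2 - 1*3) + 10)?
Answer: -140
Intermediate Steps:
(14*t(4))*((-2 - 1*3) + 10) = (14*(-2))*((-2 - 1*3) + 10) = -28*((-2 - 3) + 10) = -28*(-5 + 10) = -28*5 = -140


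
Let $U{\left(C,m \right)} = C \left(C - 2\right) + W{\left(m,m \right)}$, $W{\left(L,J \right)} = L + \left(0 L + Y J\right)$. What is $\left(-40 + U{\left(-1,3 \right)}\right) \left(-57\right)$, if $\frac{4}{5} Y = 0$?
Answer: $1938$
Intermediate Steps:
$Y = 0$ ($Y = \frac{5}{4} \cdot 0 = 0$)
$W{\left(L,J \right)} = L$ ($W{\left(L,J \right)} = L + \left(0 L + 0 J\right) = L + \left(0 + 0\right) = L + 0 = L$)
$U{\left(C,m \right)} = m + C \left(-2 + C\right)$ ($U{\left(C,m \right)} = C \left(C - 2\right) + m = C \left(-2 + C\right) + m = m + C \left(-2 + C\right)$)
$\left(-40 + U{\left(-1,3 \right)}\right) \left(-57\right) = \left(-40 + \left(3 + \left(-1\right)^{2} - -2\right)\right) \left(-57\right) = \left(-40 + \left(3 + 1 + 2\right)\right) \left(-57\right) = \left(-40 + 6\right) \left(-57\right) = \left(-34\right) \left(-57\right) = 1938$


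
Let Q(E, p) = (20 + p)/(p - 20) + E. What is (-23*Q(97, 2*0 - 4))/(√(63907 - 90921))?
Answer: 6647*I*√27014/81042 ≈ 13.481*I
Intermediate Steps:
Q(E, p) = E + (20 + p)/(-20 + p) (Q(E, p) = (20 + p)/(-20 + p) + E = E + (20 + p)/(-20 + p))
(-23*Q(97, 2*0 - 4))/(√(63907 - 90921)) = (-23*(20 + (2*0 - 4) - 20*97 + 97*(2*0 - 4))/(-20 + (2*0 - 4)))/(√(63907 - 90921)) = (-23*(20 + (0 - 4) - 1940 + 97*(0 - 4))/(-20 + (0 - 4)))/(√(-27014)) = (-23*(20 - 4 - 1940 + 97*(-4))/(-20 - 4))/((I*√27014)) = (-23*(20 - 4 - 1940 - 388)/(-24))*(-I*√27014/27014) = (-(-23)*(-2312)/24)*(-I*√27014/27014) = (-23*289/3)*(-I*√27014/27014) = -(-6647)*I*√27014/81042 = 6647*I*√27014/81042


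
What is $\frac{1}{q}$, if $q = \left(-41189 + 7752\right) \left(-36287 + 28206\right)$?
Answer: $\frac{1}{270204397} \approx 3.7009 \cdot 10^{-9}$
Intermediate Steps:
$q = 270204397$ ($q = \left(-33437\right) \left(-8081\right) = 270204397$)
$\frac{1}{q} = \frac{1}{270204397}$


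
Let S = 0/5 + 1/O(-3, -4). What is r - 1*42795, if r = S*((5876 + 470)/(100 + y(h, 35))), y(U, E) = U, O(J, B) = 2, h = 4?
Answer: -4447507/104 ≈ -42765.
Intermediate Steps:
S = 1/2 (S = 0/5 + 1/2 = 0*(1/5) + 1*(1/2) = 0 + 1/2 = 1/2 ≈ 0.50000)
r = 3173/104 (r = ((5876 + 470)/(100 + 4))/2 = (6346/104)/2 = (6346*(1/104))/2 = (1/2)*(3173/52) = 3173/104 ≈ 30.510)
r - 1*42795 = 3173/104 - 1*42795 = 3173/104 - 42795 = -4447507/104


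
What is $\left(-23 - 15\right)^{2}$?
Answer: $1444$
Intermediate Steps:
$\left(-23 - 15\right)^{2} = \left(-38\right)^{2} = 1444$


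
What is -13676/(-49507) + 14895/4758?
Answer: 267492391/78518102 ≈ 3.4068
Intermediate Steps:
-13676/(-49507) + 14895/4758 = -13676*(-1/49507) + 14895*(1/4758) = 13676/49507 + 4965/1586 = 267492391/78518102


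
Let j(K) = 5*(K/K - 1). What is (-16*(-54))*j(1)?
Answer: 0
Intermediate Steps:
j(K) = 0 (j(K) = 5*(1 - 1) = 5*0 = 0)
(-16*(-54))*j(1) = -16*(-54)*0 = 864*0 = 0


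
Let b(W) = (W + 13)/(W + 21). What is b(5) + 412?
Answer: 5365/13 ≈ 412.69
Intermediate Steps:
b(W) = (13 + W)/(21 + W)
b(5) + 412 = (13 + 5)/(21 + 5) + 412 = 18/26 + 412 = (1/26)*18 + 412 = 9/13 + 412 = 5365/13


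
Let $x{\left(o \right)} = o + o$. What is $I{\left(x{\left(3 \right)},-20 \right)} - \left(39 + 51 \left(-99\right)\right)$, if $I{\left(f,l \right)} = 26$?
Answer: $5036$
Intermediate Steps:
$x{\left(o \right)} = 2 o$
$I{\left(x{\left(3 \right)},-20 \right)} - \left(39 + 51 \left(-99\right)\right) = 26 - \left(39 + 51 \left(-99\right)\right) = 26 - \left(39 - 5049\right) = 26 - -5010 = 26 + 5010 = 5036$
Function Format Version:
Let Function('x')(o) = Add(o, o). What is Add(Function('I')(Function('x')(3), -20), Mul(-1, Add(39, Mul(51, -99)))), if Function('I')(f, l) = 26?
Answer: 5036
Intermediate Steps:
Function('x')(o) = Mul(2, o)
Add(Function('I')(Function('x')(3), -20), Mul(-1, Add(39, Mul(51, -99)))) = Add(26, Mul(-1, Add(39, Mul(51, -99)))) = Add(26, Mul(-1, Add(39, -5049))) = Add(26, Mul(-1, -5010)) = Add(26, 5010) = 5036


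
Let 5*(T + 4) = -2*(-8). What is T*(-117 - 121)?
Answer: 952/5 ≈ 190.40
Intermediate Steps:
T = -⅘ (T = -4 + (-2*(-8))/5 = -4 + (⅕)*16 = -4 + 16/5 = -⅘ ≈ -0.80000)
T*(-117 - 121) = -4*(-117 - 121)/5 = -⅘*(-238) = 952/5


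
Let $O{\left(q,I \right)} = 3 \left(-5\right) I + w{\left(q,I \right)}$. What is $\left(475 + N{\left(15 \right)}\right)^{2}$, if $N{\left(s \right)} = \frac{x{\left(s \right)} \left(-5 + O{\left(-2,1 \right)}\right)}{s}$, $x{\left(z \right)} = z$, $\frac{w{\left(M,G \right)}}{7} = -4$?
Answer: $182329$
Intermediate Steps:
$w{\left(M,G \right)} = -28$ ($w{\left(M,G \right)} = 7 \left(-4\right) = -28$)
$O{\left(q,I \right)} = -28 - 15 I$ ($O{\left(q,I \right)} = 3 \left(-5\right) I - 28 = - 15 I - 28 = -28 - 15 I$)
$N{\left(s \right)} = -48$ ($N{\left(s \right)} = \frac{s \left(-5 - 43\right)}{s} = \frac{s \left(-48\right)}{s} = \frac{\left(-48\right) s}{s} = -48$)
$\left(475 + N{\left(15 \right)}\right)^{2} = \left(475 - 48\right)^{2} = 427^{2} = 182329$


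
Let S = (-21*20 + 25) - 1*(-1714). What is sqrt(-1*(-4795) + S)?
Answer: sqrt(6114) ≈ 78.192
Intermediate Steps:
S = 1319 (S = (-420 + 25) + 1714 = -395 + 1714 = 1319)
sqrt(-1*(-4795) + S) = sqrt(-1*(-4795) + 1319) = sqrt(4795 + 1319) = sqrt(6114)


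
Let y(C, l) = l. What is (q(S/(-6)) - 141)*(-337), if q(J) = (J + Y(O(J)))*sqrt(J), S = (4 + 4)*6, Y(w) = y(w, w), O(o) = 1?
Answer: 47517 + 4718*I*sqrt(2) ≈ 47517.0 + 6672.3*I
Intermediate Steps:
Y(w) = w
S = 48 (S = 8*6 = 48)
q(J) = sqrt(J)*(1 + J) (q(J) = (J + 1)*sqrt(J) = (1 + J)*sqrt(J) = sqrt(J)*(1 + J))
(q(S/(-6)) - 141)*(-337) = (sqrt(48/(-6))*(1 + 48/(-6)) - 141)*(-337) = (sqrt(48*(-1/6))*(1 + 48*(-1/6)) - 141)*(-337) = (sqrt(-8)*(1 - 8) - 141)*(-337) = ((2*I*sqrt(2))*(-7) - 141)*(-337) = (-14*I*sqrt(2) - 141)*(-337) = (-141 - 14*I*sqrt(2))*(-337) = 47517 + 4718*I*sqrt(2)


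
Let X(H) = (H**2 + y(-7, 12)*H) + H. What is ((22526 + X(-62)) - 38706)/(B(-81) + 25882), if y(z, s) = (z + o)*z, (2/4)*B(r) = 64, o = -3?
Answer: -8369/13005 ≈ -0.64352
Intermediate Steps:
B(r) = 128 (B(r) = 2*64 = 128)
y(z, s) = z*(-3 + z) (y(z, s) = (z - 3)*z = (-3 + z)*z = z*(-3 + z))
X(H) = H**2 + 71*H (X(H) = (H**2 + (-7*(-3 - 7))*H) + H = (H**2 + (-7*(-10))*H) + H = (H**2 + 70*H) + H = H**2 + 71*H)
((22526 + X(-62)) - 38706)/(B(-81) + 25882) = ((22526 - 62*(71 - 62)) - 38706)/(128 + 25882) = ((22526 - 62*9) - 38706)/26010 = ((22526 - 558) - 38706)*(1/26010) = (21968 - 38706)*(1/26010) = -16738*1/26010 = -8369/13005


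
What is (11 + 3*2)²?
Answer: 289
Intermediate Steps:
(11 + 3*2)² = (11 + 6)² = 17² = 289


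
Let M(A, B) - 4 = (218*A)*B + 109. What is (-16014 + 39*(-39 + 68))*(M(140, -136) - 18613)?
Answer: 62050501260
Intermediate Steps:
M(A, B) = 113 + 218*A*B (M(A, B) = 4 + ((218*A)*B + 109) = 4 + (218*A*B + 109) = 4 + (109 + 218*A*B) = 113 + 218*A*B)
(-16014 + 39*(-39 + 68))*(M(140, -136) - 18613) = (-16014 + 39*(-39 + 68))*((113 + 218*140*(-136)) - 18613) = (-16014 + 39*29)*((113 - 4150720) - 18613) = (-16014 + 1131)*(-4150607 - 18613) = -14883*(-4169220) = 62050501260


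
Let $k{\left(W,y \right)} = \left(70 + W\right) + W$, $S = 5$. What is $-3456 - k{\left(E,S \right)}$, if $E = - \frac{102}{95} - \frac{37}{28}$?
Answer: $- \frac{4683209}{1330} \approx -3521.2$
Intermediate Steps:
$E = - \frac{6371}{2660}$ ($E = \left(-102\right) \frac{1}{95} - \frac{37}{28} = - \frac{102}{95} - \frac{37}{28} = - \frac{6371}{2660} \approx -2.3951$)
$k{\left(W,y \right)} = 70 + 2 W$
$-3456 - k{\left(E,S \right)} = -3456 - \left(70 + 2 \left(- \frac{6371}{2660}\right)\right) = -3456 - \left(70 - \frac{6371}{1330}\right) = -3456 - \frac{86729}{1330} = - \frac{4683209}{1330}$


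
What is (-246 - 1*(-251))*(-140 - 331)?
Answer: -2355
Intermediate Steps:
(-246 - 1*(-251))*(-140 - 331) = (-246 + 251)*(-471) = 5*(-471) = -2355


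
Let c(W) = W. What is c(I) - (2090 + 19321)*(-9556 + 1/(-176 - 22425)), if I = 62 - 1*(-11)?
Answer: 4624245736400/22601 ≈ 2.0460e+8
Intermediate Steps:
I = 73 (I = 62 + 11 = 73)
c(I) - (2090 + 19321)*(-9556 + 1/(-176 - 22425)) = 73 - (2090 + 19321)*(-9556 + 1/(-176 - 22425)) = 73 - 21411*(-9556 + 1/(-22601)) = 73 - 21411*(-9556 - 1/22601) = 73 - 21411*(-215975157)/22601 = 73 - 1*(-4624244086527/22601) = 73 + 4624244086527/22601 = 4624245736400/22601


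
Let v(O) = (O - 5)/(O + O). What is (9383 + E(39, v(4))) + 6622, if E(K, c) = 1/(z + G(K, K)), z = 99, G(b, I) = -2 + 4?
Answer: 1616506/101 ≈ 16005.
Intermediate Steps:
G(b, I) = 2
v(O) = (-5 + O)/(2*O) (v(O) = (-5 + O)/((2*O)) = (-5 + O)*(1/(2*O)) = (-5 + O)/(2*O))
E(K, c) = 1/101 (E(K, c) = 1/(99 + 2) = 1/101)
(9383 + E(39, v(4))) + 6622 = (9383 + 1/101) + 6622 = 947684/101 + 6622 = 1616506/101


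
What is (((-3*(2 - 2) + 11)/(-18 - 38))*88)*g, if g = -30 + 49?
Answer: -2299/7 ≈ -328.43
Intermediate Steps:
g = 19
(((-3*(2 - 2) + 11)/(-18 - 38))*88)*g = (((-3*(2 - 2) + 11)/(-18 - 38))*88)*19 = (((-3*0 + 11)/(-56))*88)*19 = (((0 + 11)*(-1/56))*88)*19 = ((11*(-1/56))*88)*19 = -11/56*88*19 = -121/7*19 = -2299/7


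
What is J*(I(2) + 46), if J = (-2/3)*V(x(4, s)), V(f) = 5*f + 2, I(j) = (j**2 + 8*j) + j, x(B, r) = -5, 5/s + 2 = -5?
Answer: 3128/3 ≈ 1042.7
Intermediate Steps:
s = -5/7 (s = 5/(-2 - 5) = 5/(-7) = 5*(-1/7) = -5/7 ≈ -0.71429)
I(j) = j**2 + 9*j
V(f) = 2 + 5*f
J = 46/3 (J = (-2/3)*(2 + 5*(-5)) = (-2*1/3)*(2 - 25) = -2/3*(-23) = 46/3 ≈ 15.333)
J*(I(2) + 46) = 46*(2*(9 + 2) + 46)/3 = 46*(2*11 + 46)/3 = 46*(22 + 46)/3 = (46/3)*68 = 3128/3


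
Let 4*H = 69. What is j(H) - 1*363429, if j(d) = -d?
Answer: -1453785/4 ≈ -3.6345e+5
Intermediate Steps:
H = 69/4 (H = (¼)*69 = 69/4 ≈ 17.250)
j(H) - 1*363429 = -1*69/4 - 1*363429 = -69/4 - 363429 = -1453785/4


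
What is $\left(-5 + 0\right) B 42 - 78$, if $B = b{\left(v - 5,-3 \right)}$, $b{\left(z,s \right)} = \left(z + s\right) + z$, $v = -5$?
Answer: $4752$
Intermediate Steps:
$b{\left(z,s \right)} = s + 2 z$ ($b{\left(z,s \right)} = \left(s + z\right) + z = s + 2 z$)
$B = -23$ ($B = -3 + 2 \left(-5 - 5\right) = -3 + 2 \left(-10\right) = -3 - 20 = -23$)
$\left(-5 + 0\right) B 42 - 78 = \left(-5 + 0\right) \left(-23\right) 42 - 78 = \left(-5\right) \left(-23\right) 42 - 78 = 115 \cdot 42 - 78 = 4830 - 78 = 4752$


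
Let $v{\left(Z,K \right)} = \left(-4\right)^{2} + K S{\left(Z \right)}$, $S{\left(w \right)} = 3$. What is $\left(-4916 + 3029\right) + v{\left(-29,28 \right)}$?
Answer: $-1787$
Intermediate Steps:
$v{\left(Z,K \right)} = 16 + 3 K$ ($v{\left(Z,K \right)} = \left(-4\right)^{2} + K 3 = 16 + 3 K$)
$\left(-4916 + 3029\right) + v{\left(-29,28 \right)} = \left(-4916 + 3029\right) + \left(16 + 3 \cdot 28\right) = -1887 + \left(16 + 84\right) = -1887 + 100 = -1787$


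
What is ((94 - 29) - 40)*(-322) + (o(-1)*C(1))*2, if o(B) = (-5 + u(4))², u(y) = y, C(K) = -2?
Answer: -8054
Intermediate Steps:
o(B) = 1 (o(B) = (-5 + 4)² = (-1)² = 1)
((94 - 29) - 40)*(-322) + (o(-1)*C(1))*2 = ((94 - 29) - 40)*(-322) + (1*(-2))*2 = (65 - 40)*(-322) - 2*2 = 25*(-322) - 4 = -8050 - 4 = -8054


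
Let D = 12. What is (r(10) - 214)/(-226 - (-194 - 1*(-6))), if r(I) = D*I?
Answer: 47/19 ≈ 2.4737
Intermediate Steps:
r(I) = 12*I
(r(10) - 214)/(-226 - (-194 - 1*(-6))) = (12*10 - 214)/(-226 - (-194 - 1*(-6))) = (120 - 214)/(-226 - (-194 + 6)) = -94/(-226 - 1*(-188)) = -94/(-226 + 188) = -94/(-38) = -94*(-1/38) = 47/19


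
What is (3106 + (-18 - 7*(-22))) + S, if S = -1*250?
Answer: 2992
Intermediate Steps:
S = -250
(3106 + (-18 - 7*(-22))) + S = (3106 + (-18 - 7*(-22))) - 250 = (3106 + (-18 + 154)) - 250 = (3106 + 136) - 250 = 3242 - 250 = 2992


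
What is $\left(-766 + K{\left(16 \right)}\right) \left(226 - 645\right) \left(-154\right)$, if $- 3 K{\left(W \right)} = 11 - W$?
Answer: $- \frac{147958118}{3} \approx -4.9319 \cdot 10^{7}$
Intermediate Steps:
$K{\left(W \right)} = - \frac{11}{3} + \frac{W}{3}$ ($K{\left(W \right)} = - \frac{11 - W}{3} = - \frac{11}{3} + \frac{W}{3}$)
$\left(-766 + K{\left(16 \right)}\right) \left(226 - 645\right) \left(-154\right) = \left(-766 + \left(- \frac{11}{3} + \frac{1}{3} \cdot 16\right)\right) \left(226 - 645\right) \left(-154\right) = \left(-766 + \left(- \frac{11}{3} + \frac{16}{3}\right)\right) \left(-419\right) \left(-154\right) = \left(-766 + \frac{5}{3}\right) \left(-419\right) \left(-154\right) = \left(- \frac{2293}{3}\right) \left(-419\right) \left(-154\right) = \frac{960767}{3} \left(-154\right) = - \frac{147958118}{3}$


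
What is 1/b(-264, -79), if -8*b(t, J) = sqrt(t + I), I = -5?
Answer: 8*I*sqrt(269)/269 ≈ 0.48777*I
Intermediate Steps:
b(t, J) = -sqrt(-5 + t)/8 (b(t, J) = -sqrt(t - 5)/8 = -sqrt(-5 + t)/8)
1/b(-264, -79) = 1/(-sqrt(-5 - 264)/8) = 1/(-I*sqrt(269)/8) = 8*I*sqrt(269)/269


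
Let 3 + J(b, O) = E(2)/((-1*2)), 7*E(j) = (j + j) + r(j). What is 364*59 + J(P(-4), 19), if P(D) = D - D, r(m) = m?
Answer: 150308/7 ≈ 21473.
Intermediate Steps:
P(D) = 0
E(j) = 3*j/7 (E(j) = ((j + j) + j)/7 = (2*j + j)/7 = (3*j)/7 = 3*j/7)
J(b, O) = -24/7 (J(b, O) = -3 + ((3/7)*2)/((-1*2)) = -3 + (6/7)/(-2) = -3 + (6/7)*(-½) = -3 - 3/7 = -24/7)
364*59 + J(P(-4), 19) = 364*59 - 24/7 = 21476 - 24/7 = 150308/7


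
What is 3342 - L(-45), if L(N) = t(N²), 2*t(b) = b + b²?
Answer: -2047983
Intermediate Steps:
t(b) = b/2 + b²/2 (t(b) = (b + b²)/2 = b/2 + b²/2)
L(N) = N²*(1 + N²)/2
3342 - L(-45) = 3342 - (-45)²*(1 + (-45)²)/2 = 3342 - 2025*(1 + 2025)/2 = 3342 - 2025*2026/2 = 3342 - 1*2051325 = 3342 - 2051325 = -2047983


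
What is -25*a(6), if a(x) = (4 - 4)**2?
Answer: 0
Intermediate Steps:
a(x) = 0 (a(x) = 0**2 = 0)
-25*a(6) = -25*0 = 0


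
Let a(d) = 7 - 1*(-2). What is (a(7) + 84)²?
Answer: 8649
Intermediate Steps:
a(d) = 9 (a(d) = 7 + 2 = 9)
(a(7) + 84)² = (9 + 84)² = 93² = 8649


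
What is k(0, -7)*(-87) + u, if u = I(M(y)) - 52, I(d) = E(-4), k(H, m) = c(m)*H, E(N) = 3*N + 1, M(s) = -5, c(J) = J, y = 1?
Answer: -63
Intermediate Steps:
E(N) = 1 + 3*N
k(H, m) = H*m (k(H, m) = m*H = H*m)
I(d) = -11 (I(d) = 1 + 3*(-4) = 1 - 12 = -11)
u = -63 (u = -11 - 52 = -63)
k(0, -7)*(-87) + u = (0*(-7))*(-87) - 63 = 0*(-87) - 63 = 0 - 63 = -63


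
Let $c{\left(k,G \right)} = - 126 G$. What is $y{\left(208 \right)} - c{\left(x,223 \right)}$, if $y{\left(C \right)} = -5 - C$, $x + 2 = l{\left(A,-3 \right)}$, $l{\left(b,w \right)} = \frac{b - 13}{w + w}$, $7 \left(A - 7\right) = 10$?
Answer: $27885$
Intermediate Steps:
$A = \frac{59}{7}$ ($A = 7 + \frac{1}{7} \cdot 10 = 7 + \frac{10}{7} = \frac{59}{7} \approx 8.4286$)
$l{\left(b,w \right)} = \frac{-13 + b}{2 w}$
$x = - \frac{26}{21}$ ($x = -2 + \frac{-13 + \frac{59}{7}}{2 \left(-3\right)} = -2 + \frac{1}{2} \left(- \frac{1}{3}\right) \left(- \frac{32}{7}\right) = -2 + \frac{16}{21} = - \frac{26}{21} \approx -1.2381$)
$y{\left(208 \right)} - c{\left(x,223 \right)} = \left(-5 - 208\right) - \left(-126\right) 223 = \left(-5 - 208\right) - -28098 = -213 + 28098 = 27885$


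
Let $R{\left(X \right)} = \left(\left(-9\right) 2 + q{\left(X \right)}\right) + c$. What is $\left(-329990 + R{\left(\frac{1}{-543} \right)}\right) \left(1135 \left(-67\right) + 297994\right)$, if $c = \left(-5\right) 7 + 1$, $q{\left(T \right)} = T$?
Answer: $- \frac{13258701100281}{181} \approx -7.3252 \cdot 10^{10}$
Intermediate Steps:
$c = -34$ ($c = -35 + 1 = -34$)
$R{\left(X \right)} = -52 + X$ ($R{\left(X \right)} = \left(\left(-9\right) 2 + X\right) - 34 = \left(-18 + X\right) - 34 = -52 + X$)
$\left(-329990 + R{\left(\frac{1}{-543} \right)}\right) \left(1135 \left(-67\right) + 297994\right) = \left(-329990 - \left(52 - \frac{1}{-543}\right)\right) \left(1135 \left(-67\right) + 297994\right) = \left(-329990 - \frac{28237}{543}\right) \left(-76045 + 297994\right) = \left(-329990 - \frac{28237}{543}\right) 221949 = \left(- \frac{179212807}{543}\right) 221949 = - \frac{13258701100281}{181}$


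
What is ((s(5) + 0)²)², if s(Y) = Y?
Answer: 625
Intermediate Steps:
((s(5) + 0)²)² = ((5 + 0)²)² = (5²)² = 25² = 625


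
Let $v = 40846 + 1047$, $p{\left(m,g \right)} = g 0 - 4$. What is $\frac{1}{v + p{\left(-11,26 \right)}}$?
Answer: $\frac{1}{41889} \approx 2.3873 \cdot 10^{-5}$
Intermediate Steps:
$p{\left(m,g \right)} = -4$ ($p{\left(m,g \right)} = 0 - 4 = -4$)
$v = 41893$
$\frac{1}{v + p{\left(-11,26 \right)}} = \frac{1}{41893 - 4} = \frac{1}{41889}$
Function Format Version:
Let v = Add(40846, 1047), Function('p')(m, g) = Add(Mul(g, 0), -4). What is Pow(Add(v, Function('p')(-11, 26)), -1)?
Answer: Rational(1, 41889) ≈ 2.3873e-5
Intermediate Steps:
Function('p')(m, g) = -4 (Function('p')(m, g) = Add(0, -4) = -4)
v = 41893
Pow(Add(v, Function('p')(-11, 26)), -1) = Pow(Add(41893, -4), -1) = Pow(41889, -1) = Rational(1, 41889)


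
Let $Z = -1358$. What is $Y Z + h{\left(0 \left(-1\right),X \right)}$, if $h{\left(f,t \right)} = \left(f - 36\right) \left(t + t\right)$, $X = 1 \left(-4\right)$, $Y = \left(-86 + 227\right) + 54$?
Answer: $-264522$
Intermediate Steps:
$Y = 195$ ($Y = 141 + 54 = 195$)
$X = -4$
$h{\left(f,t \right)} = 2 t \left(-36 + f\right)$ ($h{\left(f,t \right)} = \left(-36 + f\right) 2 t = 2 t \left(-36 + f\right)$)
$Y Z + h{\left(0 \left(-1\right),X \right)} = 195 \left(-1358\right) + 2 \left(-4\right) \left(-36 + 0 \left(-1\right)\right) = -264810 + 2 \left(-4\right) \left(-36 + 0\right) = -264810 + 2 \left(-4\right) \left(-36\right) = -264810 + 288 = -264522$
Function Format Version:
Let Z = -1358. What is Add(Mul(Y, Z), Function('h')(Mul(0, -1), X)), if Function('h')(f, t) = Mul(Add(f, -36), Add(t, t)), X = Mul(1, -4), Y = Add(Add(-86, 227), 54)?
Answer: -264522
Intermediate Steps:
Y = 195 (Y = Add(141, 54) = 195)
X = -4
Function('h')(f, t) = Mul(2, t, Add(-36, f)) (Function('h')(f, t) = Mul(Add(-36, f), Mul(2, t)) = Mul(2, t, Add(-36, f)))
Add(Mul(Y, Z), Function('h')(Mul(0, -1), X)) = Add(Mul(195, -1358), Mul(2, -4, Add(-36, Mul(0, -1)))) = Add(-264810, Mul(2, -4, Add(-36, 0))) = Add(-264810, Mul(2, -4, -36)) = Add(-264810, 288) = -264522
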